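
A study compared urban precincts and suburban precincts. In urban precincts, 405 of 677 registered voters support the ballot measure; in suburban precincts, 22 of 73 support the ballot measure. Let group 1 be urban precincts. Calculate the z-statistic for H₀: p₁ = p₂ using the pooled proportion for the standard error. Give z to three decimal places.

z = 4.867

Sample proportions: p̂₁ = 405/677 = 0.59823 and p̂₂ = 22/73 = 0.30137.
Pooled p̂ = (405+22)/(677+73) = 427/750 = 0.56933.
Pooled SE = √[0.2451929·0.01517574] ≈ 0.061000.
z = (p̂₁ − p̂₂)/SE = (0.59823 − 0.30137)/0.061000 = 0.29686/0.061000 = 4.867.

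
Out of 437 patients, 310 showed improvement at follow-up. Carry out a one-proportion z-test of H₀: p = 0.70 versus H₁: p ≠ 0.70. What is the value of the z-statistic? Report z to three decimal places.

z = 0.428

The sample proportion is 310/437 = 0.70938.
SE₀ = √(0.70·0.30/437) = 0.021921.
z = (p̂ − p₀)/SE = (0.70938 − 0.70)/0.021921 = 0.428.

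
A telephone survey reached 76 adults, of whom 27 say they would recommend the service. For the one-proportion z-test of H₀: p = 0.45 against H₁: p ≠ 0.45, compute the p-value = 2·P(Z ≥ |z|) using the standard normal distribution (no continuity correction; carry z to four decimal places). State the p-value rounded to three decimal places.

With x = 27 successes in n = 76, p̂ = 0.35526.
SE₀ = √(0.45·0.55/76) = 0.057066.
Test statistic (full precision, shown to 4 dp): z = (27/76 − 0.45)/SE₀ ≈ -1.6601.
From the standard normal, 2·P(Z ≥ |z|) = 0.097.

p-value = 0.097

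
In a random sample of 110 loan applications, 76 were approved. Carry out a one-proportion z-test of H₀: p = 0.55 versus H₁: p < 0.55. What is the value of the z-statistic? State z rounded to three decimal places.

With x = 76 successes in n = 110, p̂ = 0.69091.
Under H₀, SE = √(p₀(1−p₀)/n) = √(0.55·0.45/110) = √0.002250000 = 0.047434.
z = (p̂ − p₀)/SE = (0.69091 − 0.55)/0.047434 = 2.971.

z = 2.971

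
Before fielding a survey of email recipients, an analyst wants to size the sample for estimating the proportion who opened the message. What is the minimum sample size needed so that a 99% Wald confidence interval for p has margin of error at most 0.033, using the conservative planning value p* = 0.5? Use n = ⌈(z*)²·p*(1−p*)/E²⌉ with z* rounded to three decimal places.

The 99% critical value is z* = 2.576.
p*(1−p*) = 0.50·0.50 = 0.2500.
(z*)²·p*(1−p*)/E² = 6.635776·0.2500/0.001089 = 1523.365.
⌈1523.365⌉ = 1524.

n = 1524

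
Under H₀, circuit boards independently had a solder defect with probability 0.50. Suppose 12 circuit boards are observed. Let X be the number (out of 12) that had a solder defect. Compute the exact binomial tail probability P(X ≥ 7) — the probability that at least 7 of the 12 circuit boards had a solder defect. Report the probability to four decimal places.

P = 0.3872

X ~ Binomial(n=12, p=0.50).
P(X ≥ 7) = Σ_{j=7}^{12} C(12,j)·0.50^j·0.50^{12−j}.
= 0.193359 + 0.120850 + 0.053711 + 0.016113 + 0.002930 + 0.000244 = 0.3872.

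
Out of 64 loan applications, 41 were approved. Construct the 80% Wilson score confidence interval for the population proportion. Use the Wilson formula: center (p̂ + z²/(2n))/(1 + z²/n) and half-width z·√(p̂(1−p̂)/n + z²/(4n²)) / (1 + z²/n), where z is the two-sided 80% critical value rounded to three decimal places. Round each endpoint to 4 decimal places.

(0.5611, 0.7131)

p̂ = 41/64 = 0.64062; z = 1.282, so z² = 1.643524.
1 + z²/n = 1.025680.
Adjusted center: (0.64062 + z²/(2n))/1.025680 = 0.63710.
Radicand: p̂(1−p̂)/n + z²/(4n²) = 0.003597260 + 0.000100313 = 0.003697573.
Half-width = z·√(radicand)/denom = 1.282·0.060808/1.025680 = 0.07600.
Interval: 0.63710 ± 0.07600 → (0.5611, 0.7131).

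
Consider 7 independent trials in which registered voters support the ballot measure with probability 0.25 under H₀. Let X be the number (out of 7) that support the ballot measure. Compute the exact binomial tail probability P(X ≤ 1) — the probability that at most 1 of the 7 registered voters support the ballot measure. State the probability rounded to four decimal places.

X ~ Binomial(n=7, p=0.25).
P(X ≤ 1) = C(7,0)·0.25^0·0.75^7 + C(7,1)·0.25^1·0.75^6.
= 0.133484 + 0.311462 = 0.4449.

P = 0.4449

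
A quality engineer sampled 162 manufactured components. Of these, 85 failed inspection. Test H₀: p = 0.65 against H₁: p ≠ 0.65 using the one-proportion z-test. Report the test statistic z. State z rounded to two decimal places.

z = -3.34

With x = 85 successes in n = 162, p̂ = 0.52469.
SE₀ = √(0.65·0.35/162) = 0.037474.
Test statistic: z = -0.12531/0.037474 = -3.34.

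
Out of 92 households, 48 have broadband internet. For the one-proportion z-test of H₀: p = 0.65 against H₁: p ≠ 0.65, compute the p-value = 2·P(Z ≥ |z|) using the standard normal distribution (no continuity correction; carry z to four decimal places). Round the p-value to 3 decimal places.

p-value = 0.010

p̂ = 48/92 = 0.52174.
SE₀ = √(0.65·0.35/92) = 0.049728.
Test statistic (full precision, shown to 4 dp): z = (48/92 − 0.65)/SE₀ ≈ -2.5793.
From the standard normal, 2·P(Z ≥ |z|) = 0.010.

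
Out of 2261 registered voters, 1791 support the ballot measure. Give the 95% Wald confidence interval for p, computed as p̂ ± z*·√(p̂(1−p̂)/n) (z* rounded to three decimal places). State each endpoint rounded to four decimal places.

The sample proportion is 1791/2261 = 0.79213.
SE(p̂) = √(0.79213·0.20787/2261) = 0.008534.
The 95% critical value is z* = 1.960.
Margin of error: 1.960 × 0.008534 = 0.01673.
CI: 0.79213 ± 0.01673 = (0.7754, 0.8089).

(0.7754, 0.8089)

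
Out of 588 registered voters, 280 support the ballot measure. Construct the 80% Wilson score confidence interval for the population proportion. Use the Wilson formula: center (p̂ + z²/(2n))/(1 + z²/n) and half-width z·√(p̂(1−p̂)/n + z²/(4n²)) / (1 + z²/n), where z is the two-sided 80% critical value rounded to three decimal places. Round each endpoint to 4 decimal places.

p̂ = 280/588 = 0.47619; z = 1.282, so z² = 1.643524.
Denominator 1 + z²/n = 1 + 1.643524/588 = 1.002795.
Center = (0.47619 + 0.001398)/1.002795 = 0.47626.
Radicand: p̂(1−p̂)/n + z²/(4n²) = 0.000424206 + 0.000001188 = 0.000425394.
Half-width = z·√(radicand)/denom = 1.282·0.020625/1.002795 = 0.02637.
Interval: 0.47626 ± 0.02637 → (0.4499, 0.5026).

(0.4499, 0.5026)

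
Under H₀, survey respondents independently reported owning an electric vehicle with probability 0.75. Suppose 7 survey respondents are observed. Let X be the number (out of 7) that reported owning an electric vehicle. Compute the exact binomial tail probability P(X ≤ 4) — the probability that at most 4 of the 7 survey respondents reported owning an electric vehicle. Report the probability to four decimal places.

X is binomial with n = 7 and p = 0.75.
P(X ≤ 4) = Σ_{j=0}^{4} C(7,j)·0.75^j·0.25^{7−j}.
= 0.000061 + 0.001282 + 0.011536 + 0.057678 + 0.173035 = 0.2436.

P = 0.2436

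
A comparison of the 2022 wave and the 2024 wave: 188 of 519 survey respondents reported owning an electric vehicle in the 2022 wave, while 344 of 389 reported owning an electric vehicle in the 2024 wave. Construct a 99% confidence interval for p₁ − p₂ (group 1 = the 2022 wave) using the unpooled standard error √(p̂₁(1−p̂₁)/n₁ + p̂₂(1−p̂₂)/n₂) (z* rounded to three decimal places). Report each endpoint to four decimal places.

p̂₁ = 0.36224, p̂₂ = 0.88432, so the observed difference is -0.52208.
SE = √(0.000445127 + 0.000262980) = √0.000708107 = 0.026610.
z* = 2.576 at the 99% level. Margin = 2.576·0.026610 = 0.06855.
Interval: -0.52208 ± 0.06855 → (-0.5906, -0.4535).

(-0.5906, -0.4535)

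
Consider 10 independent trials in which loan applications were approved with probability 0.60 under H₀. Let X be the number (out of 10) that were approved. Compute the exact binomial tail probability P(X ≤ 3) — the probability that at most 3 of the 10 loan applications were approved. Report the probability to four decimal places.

X is binomial with n = 10 and p = 0.60.
P(X ≤ 3) = C(10,0)·0.60^0·0.40^10 + C(10,1)·0.60^1·0.40^9 + C(10,2)·0.60^2·0.40^8 + C(10,3)·0.60^3·0.40^7.
= 0.000105 + 0.001573 + 0.010617 + 0.042467 = 0.0548.

P = 0.0548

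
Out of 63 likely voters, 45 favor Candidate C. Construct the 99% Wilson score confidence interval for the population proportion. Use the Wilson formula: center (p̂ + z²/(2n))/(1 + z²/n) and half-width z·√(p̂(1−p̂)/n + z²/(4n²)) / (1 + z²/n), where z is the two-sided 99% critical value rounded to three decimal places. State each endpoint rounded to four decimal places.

Here p̂ = 45/63 = 0.71429 and z = 2.576 (z² = 6.635776).
1 + z²/n = 1.105330.
Center = (0.71429 + 0.052665)/1.105330 = 0.69387.
Radicand: p̂(1−p̂)/n + z²/(4n²) = 0.003239391 + 0.000417975 = 0.003657366.
Half-width = 2.576·√0.003657366/1.105330 = 0.14094.
CI: 0.69387 ± 0.14094 = (0.5529, 0.8348).

(0.5529, 0.8348)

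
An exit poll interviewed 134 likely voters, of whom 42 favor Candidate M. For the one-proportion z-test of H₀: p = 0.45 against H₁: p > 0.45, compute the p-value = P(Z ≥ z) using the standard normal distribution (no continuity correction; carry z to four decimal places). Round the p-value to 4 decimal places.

With x = 42 successes in n = 134, p̂ = 0.31343.
Null standard error: √(0.45·0.55/134) = √0.001847015 = 0.042977.
Test statistic (full precision, shown to 4 dp): z = (42/134 − 0.45)/SE₀ ≈ -3.1777.
p-value = P(Z ≥ z) with z = -3.1777 → 0.9993.

p-value = 0.9993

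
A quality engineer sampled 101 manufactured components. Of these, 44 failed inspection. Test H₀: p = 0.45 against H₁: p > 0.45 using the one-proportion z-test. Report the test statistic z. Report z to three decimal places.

p̂ = 44/101 = 0.43564.
SE₀ = √(0.45·0.55/101) = 0.049502.
z = (0.43564 − 0.45)/0.049502 = -0.01436/0.049502 = -0.290.

z = -0.290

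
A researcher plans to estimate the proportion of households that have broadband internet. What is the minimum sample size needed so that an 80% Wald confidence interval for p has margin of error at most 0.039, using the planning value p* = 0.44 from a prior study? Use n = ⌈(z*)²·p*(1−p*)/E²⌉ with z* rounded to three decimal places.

z* = 1.282 at the 80% level.
p*(1−p*) = 0.2464.
(z*)²·p*(1−p*)/E² = 1.643524·0.2464/0.001521 = 266.249.
⌈266.249⌉ = 267.

n = 267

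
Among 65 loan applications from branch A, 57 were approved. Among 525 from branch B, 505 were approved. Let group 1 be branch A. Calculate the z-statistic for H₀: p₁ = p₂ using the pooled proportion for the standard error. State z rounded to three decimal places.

z = -3.040

p̂₁ = 57/65 = 0.87692, p̂₂ = 505/525 = 0.96190.
Pooled p̂ = (57+505)/(65+525) = 562/590 = 0.95254.
Pooled SE = √[0.0452054·0.01728938] ≈ 0.027957.
z = (p̂₁ − p̂₂)/SE = (0.87692 − 0.96190)/0.027957 = -0.08498/0.027957 = -3.040.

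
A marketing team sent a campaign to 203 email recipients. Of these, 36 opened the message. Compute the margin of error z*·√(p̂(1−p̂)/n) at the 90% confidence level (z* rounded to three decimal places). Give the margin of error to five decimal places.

The sample proportion is 36/203 = 0.17734.
SE(p̂) = √(0.17734·0.82266/203) = 0.026808.
For 90% confidence, z* = 1.645.
So ME = 0.04410.

ME = 0.04410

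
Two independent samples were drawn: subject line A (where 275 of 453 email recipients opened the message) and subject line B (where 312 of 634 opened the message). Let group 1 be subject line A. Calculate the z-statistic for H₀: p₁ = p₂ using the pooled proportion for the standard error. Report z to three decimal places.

p̂₁ = 275/453 = 0.60706, p̂₂ = 312/634 = 0.49211.
Pooled p̂ = (275+312)/(453+634) = 587/1087 = 0.54002.
Pooled SE = √[0.2483985·0.00378479] ≈ 0.030662.
z = (p̂₁ − p̂₂)/SE = (0.60706 − 0.49211)/0.030662 = 0.11495/0.030662 = 3.749.

z = 3.749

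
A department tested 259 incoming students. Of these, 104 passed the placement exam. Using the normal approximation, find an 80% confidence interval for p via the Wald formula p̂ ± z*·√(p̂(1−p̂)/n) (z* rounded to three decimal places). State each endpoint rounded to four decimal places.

(0.3625, 0.4406)

The sample proportion is 104/259 = 0.40154.
SE(p̂) = √(0.40154·0.59846/259) = 0.030460.
For 80% confidence, z* = 1.282.
Margin = 1.282·0.030460 = 0.03905.
Interval: 0.40154 ± 0.03905 → (0.3625, 0.4406).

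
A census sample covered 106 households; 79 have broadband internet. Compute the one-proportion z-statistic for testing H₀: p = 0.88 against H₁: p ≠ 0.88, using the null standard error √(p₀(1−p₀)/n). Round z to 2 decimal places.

z = -4.27

With x = 79 successes in n = 106, p̂ = 0.74528.
Under H₀, SE = √(p₀(1−p₀)/n) = √(0.88·0.12/106) = √0.000996226 = 0.031563.
z = (p̂ − p₀)/SE = (0.74528 − 0.88)/0.031563 = -4.27.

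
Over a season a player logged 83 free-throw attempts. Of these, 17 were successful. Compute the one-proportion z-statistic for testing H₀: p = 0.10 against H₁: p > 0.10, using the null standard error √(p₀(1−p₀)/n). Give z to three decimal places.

With x = 17 successes in n = 83, p̂ = 0.20482.
Under H₀, SE = √(p₀(1−p₀)/n) = √(0.10·0.90/83) = √0.001084337 = 0.032929.
z = (p̂ − p₀)/SE = (0.20482 − 0.10)/0.032929 = 3.183.

z = 3.183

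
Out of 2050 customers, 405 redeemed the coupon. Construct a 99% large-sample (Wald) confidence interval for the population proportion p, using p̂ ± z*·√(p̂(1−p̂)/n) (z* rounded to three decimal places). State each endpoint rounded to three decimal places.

(0.175, 0.220)

Sample proportion p̂ = 405/2050 = 0.19756.
Standard error of p̂: √(0.158531/2050) = √0.000077332 = 0.008794.
z* = 2.576 at the 99% level.
Margin = 2.576·0.008794 = 0.02265.
CI: 0.19756 ± 0.02265 = (0.175, 0.220).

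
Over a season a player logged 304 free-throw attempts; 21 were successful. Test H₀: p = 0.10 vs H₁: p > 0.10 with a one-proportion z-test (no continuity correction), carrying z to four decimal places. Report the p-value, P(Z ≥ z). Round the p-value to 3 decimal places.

p-value = 0.964

The sample proportion is 21/304 = 0.06908.
Under H₀, SE = √(p₀(1−p₀)/n) = √(0.10·0.90/304) = √0.000296053 = 0.017206.
z = (p̂ − p₀)/SE = (21/304 − 0.10)/0.017206 ≈ -1.7971.
From the standard normal, P(Z ≥ z) = 0.964.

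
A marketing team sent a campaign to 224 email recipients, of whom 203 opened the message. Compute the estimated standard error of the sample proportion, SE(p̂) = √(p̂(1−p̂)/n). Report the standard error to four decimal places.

The sample proportion is 203/224 = 0.90625.
p̂(1−p̂) = 0.90625·0.09375 = 0.084961.
SE = √(0.084961/224) = √0.000379290 = 0.0195.

SE = 0.0195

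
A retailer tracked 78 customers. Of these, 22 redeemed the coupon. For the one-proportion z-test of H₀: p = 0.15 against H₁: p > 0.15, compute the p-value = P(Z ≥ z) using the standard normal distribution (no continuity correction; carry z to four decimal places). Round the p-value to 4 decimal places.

With x = 22 successes in n = 78, p̂ = 0.28205.
Null standard error: √(0.15·0.85/78) = √0.001634615 = 0.040430.
z = (p̂ − p₀)/SE = (22/78 − 0.15)/0.040430 ≈ 3.2661.
p-value = P(Z ≥ z) with z = 3.2661 → 0.0005.

p-value = 0.0005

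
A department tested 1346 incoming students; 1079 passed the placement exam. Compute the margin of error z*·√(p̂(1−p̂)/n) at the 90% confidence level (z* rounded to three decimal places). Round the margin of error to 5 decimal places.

ME = 0.01788

p̂ = 1079/1346 = 0.80163.
Standard error of p̂: √(0.159017/1346) = √0.000118140 = 0.010869.
For 90% confidence, z* = 1.645.
Margin of error = z*·SE = 1.645 × 0.010869 = 0.01788.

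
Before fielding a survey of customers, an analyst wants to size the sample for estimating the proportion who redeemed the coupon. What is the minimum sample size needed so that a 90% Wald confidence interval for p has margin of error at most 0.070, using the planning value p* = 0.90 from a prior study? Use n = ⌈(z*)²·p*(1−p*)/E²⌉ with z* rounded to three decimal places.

z* = 1.645 at the 90% level.
p*(1−p*) = 0.90·0.10 = 0.0900.
(z*)²·p*(1−p*)/E² = 2.706025·0.0900/0.004900 = 49.702.
Rounding up, n = 50.

n = 50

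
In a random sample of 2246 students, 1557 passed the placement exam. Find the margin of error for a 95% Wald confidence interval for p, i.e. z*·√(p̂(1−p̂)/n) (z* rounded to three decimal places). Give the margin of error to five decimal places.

p̂ = 1557/2246 = 0.69323.
SE = √(p̂(1−p̂)/n) = √(0.212661/2246) = 0.009731.
z* = 1.960 at the 95% level.
ME = 1.960·0.009731 = 0.01907.

ME = 0.01907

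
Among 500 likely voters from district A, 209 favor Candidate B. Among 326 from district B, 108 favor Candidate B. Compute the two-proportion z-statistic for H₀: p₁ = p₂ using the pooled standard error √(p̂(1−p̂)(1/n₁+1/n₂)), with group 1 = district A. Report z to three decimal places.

z = 2.505

Sample proportions: p̂₁ = 209/500 = 0.41800 and p̂₂ = 108/326 = 0.33129.
Pooled p̂ = (209+108)/(500+326) = 317/826 = 0.38378.
SE = √[p̂(1−p̂)(1/n₁+1/n₂)] = √[0.38378·0.61622·(1/500+1/326)] ≈ 0.034618.
z = 0.08671/0.034618 = 2.505.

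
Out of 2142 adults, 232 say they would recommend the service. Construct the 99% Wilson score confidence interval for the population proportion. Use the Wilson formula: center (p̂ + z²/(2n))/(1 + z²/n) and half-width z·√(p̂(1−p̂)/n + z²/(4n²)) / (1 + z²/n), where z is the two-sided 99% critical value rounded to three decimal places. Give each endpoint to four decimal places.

(0.0922, 0.1268)

Here p̂ = 232/2142 = 0.10831 and z = 2.576 (z² = 6.635776).
1 + z²/n = 1.003098.
Adjusted center: (0.10831 + z²/(2n))/1.003098 = 0.10952.
Radicand: p̂(1−p̂)/n + z²/(4n²) = 0.000045088 + 0.000000362 = 0.000045450.
Half-width = 2.576·√0.000045450/1.003098 = 0.01731.
CI: 0.10952 ± 0.01731 = (0.0922, 0.1268).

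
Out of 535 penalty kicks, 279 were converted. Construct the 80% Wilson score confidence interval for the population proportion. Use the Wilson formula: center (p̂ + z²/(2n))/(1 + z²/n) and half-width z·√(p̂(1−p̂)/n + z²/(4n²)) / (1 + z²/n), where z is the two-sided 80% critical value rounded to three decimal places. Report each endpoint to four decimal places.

p̂ = 279/535 = 0.52150; z = 1.282, so z² = 1.643524.
Denominator 1 + z²/n = 1 + 1.643524/535 = 1.003072.
Center = (0.52150 + 0.001536)/1.003072 = 0.52143.
Radicand: p̂(1−p̂)/n + z²/(4n²) = 0.000466426 + 0.000001436 = 0.000467862.
Half-width = z·√(radicand)/denom = 1.282·0.021630/1.003072 = 0.02764.
So the interval runs from 0.4938 to 0.5491.

(0.4938, 0.5491)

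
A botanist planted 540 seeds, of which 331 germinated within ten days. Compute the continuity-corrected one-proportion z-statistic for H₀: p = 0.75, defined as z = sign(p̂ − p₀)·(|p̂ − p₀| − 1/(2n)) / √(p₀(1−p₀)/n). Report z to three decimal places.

z = -7.304

With x = 331 successes in n = 540, p̂ = 0.61296. p̂ − p₀ = -0.137037.
Continuity correction 1/(2n) = 1/1080 = 0.000926.
Corrected numerator: |-0.137037| − 0.000926 = 0.136111.
Under H₀, SE = √(p₀(1−p₀)/n) = √(0.75·0.25/540) = √0.000347222 = 0.018634.
z = (−)0.136111/0.018634 = -7.304.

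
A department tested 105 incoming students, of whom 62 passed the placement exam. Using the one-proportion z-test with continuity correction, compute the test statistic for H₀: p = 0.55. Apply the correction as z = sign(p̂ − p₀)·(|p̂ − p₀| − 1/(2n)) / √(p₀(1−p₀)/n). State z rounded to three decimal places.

The sample proportion is 62/105 = 0.59048. p̂ − p₀ = 0.040476.
1/(2n) = 0.004762.
Corrected numerator: |0.040476| − 0.004762 = 0.035714.
Null standard error: √(0.55·0.45/105) = √0.002357143 = 0.048550.
z = (+)0.035714/0.048550 = 0.736.

z = 0.736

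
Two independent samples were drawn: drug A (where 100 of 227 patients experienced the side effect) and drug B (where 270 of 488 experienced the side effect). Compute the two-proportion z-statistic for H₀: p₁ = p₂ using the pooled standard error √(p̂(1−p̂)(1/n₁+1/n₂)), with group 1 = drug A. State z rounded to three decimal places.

z = -2.809

Sample proportions: p̂₁ = 100/227 = 0.44053 and p̂₂ = 270/488 = 0.55328.
Pooling: p̂ = 370/715 = 0.51748.
Pooled SE = √[0.2496944·0.00645447] ≈ 0.040145.
z = -0.11275/0.040145 = -2.809.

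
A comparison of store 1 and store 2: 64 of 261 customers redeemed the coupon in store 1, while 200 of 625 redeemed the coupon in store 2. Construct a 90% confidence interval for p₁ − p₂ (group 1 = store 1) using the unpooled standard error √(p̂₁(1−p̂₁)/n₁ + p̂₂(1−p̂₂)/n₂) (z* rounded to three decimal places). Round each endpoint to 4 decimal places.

p̂₁ = 64/261 = 0.24521, p̂₂ = 200/625 = 0.32000; p̂₁ − p̂₂ = -0.07479.
Unpooled SE = √(p̂₁(1−p̂₁)/n₁ + p̂₂(1−p̂₂)/n₂) = √(0.000709128 + 0.000348160) = 0.032516.
For 90% confidence, z* = 1.645. Margin of error = 0.05349.
CI: -0.07479 ± 0.05349 = (-0.1283, -0.0213).

(-0.1283, -0.0213)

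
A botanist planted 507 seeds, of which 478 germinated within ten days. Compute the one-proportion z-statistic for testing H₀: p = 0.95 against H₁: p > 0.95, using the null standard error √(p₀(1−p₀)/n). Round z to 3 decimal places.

z = -0.744

The sample proportion is 478/507 = 0.94280.
SE₀ = √(0.95·0.05/507) = 0.009679.
Test statistic: z = -0.00720/0.009679 = -0.744.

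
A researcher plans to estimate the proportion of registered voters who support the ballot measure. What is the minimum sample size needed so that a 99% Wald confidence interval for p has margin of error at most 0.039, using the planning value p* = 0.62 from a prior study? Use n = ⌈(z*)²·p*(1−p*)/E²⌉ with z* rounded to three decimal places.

n = 1028

The 99% critical value is z* = 2.576.
p*(1−p*) = 0.2356.
(z*)²·p*(1−p*)/E² = 6.635776·0.2356/0.001521 = 1027.869.
⌈1027.869⌉ = 1028.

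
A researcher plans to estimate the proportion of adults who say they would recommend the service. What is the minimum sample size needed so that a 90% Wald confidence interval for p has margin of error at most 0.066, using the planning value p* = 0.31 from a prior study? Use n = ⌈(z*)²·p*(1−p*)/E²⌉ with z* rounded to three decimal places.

For 90% confidence, z* = 1.645.
p*(1−p*) = 0.2139.
(z*)²·p*(1−p*)/E² = 2.706025·0.2139/0.004356 = 132.879.
⌈132.879⌉ = 133.

n = 133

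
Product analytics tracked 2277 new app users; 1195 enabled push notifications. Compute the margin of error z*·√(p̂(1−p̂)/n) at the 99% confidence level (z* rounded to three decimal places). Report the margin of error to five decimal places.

With x = 1195 successes in n = 2277, p̂ = 0.52481.
SE = √(p̂(1−p̂)/n) = √(0.249384/2277) = 0.010465.
For 99% confidence, z* = 2.576.
So ME = 0.02696.

ME = 0.02696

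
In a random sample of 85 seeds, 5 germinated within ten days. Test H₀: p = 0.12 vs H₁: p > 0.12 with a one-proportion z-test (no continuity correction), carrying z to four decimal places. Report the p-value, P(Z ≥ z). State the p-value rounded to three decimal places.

With x = 5 successes in n = 85, p̂ = 0.05882.
Under H₀, SE = √(p₀(1−p₀)/n) = √(0.12·0.88/85) = √0.001242353 = 0.035247.
Test statistic (full precision, shown to 4 dp): z = (5/85 − 0.12)/SE₀ ≈ -1.7356.
p-value = P(Z ≥ z) with z = -1.7356 → 0.959.

p-value = 0.959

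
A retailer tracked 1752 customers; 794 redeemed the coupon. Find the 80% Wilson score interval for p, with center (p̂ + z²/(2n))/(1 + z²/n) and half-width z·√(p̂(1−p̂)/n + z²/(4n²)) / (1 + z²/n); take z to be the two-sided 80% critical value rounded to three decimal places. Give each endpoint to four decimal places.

Here p̂ = 794/1752 = 0.45320 and z = 1.282 (z² = 1.643524).
Denominator 1 + z²/n = 1 + 1.643524/1752 = 1.000938.
Adjusted center: (0.45320 + z²/(2n))/1.000938 = 0.45324.
Radicand: p̂(1−p̂)/n + z²/(4n²) = 0.000141444 + 0.000000134 = 0.000141578.
Half-width = 1.282·√0.000141578/1.000938 = 0.01524.
Interval: 0.45324 ± 0.01524 → (0.4380, 0.4685).

(0.4380, 0.4685)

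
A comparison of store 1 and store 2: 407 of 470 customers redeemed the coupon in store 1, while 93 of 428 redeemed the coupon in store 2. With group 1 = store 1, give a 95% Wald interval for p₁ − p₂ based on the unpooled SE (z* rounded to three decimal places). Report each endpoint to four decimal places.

(0.5989, 0.6984)

p̂₁ = 0.86596, p̂₂ = 0.21729, so the observed difference is 0.64867.
SE = √(0.000246968 + 0.000397371) = √0.000644339 = 0.025384.
The 95% critical value is z* = 1.960. Margin = 1.960·0.025384 = 0.04975.
Interval: 0.64867 ± 0.04975 → (0.5989, 0.6984).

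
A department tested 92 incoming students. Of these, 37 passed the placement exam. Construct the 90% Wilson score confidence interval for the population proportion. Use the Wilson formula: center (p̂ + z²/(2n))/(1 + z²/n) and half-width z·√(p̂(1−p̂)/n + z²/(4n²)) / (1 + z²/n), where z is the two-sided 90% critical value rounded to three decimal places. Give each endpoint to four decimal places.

(0.3220, 0.4879)

Here p̂ = 37/92 = 0.40217 and z = 1.645 (z² = 2.706025).
1 + z²/n = 1.029413.
Adjusted center: (0.40217 + z²/(2n))/1.029413 = 0.40497.
Radicand: p̂(1−p̂)/n + z²/(4n²) = 0.002613370 + 0.000079927 = 0.002693297.
Half-width = z·√(radicand)/denom = 1.645·0.051897/1.029413 = 0.08293.
CI: 0.40497 ± 0.08293 = (0.3220, 0.4879).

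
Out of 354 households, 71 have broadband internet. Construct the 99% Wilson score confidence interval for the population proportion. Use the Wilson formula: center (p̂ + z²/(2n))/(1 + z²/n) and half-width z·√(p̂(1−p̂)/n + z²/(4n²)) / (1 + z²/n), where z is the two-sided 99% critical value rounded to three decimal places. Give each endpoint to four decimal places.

p̂ = 71/354 = 0.20056; z = 2.576, so z² = 6.635776.
1 + z²/n = 1.018745.
Center = (0.20056 + 0.009373)/1.018745 = 0.20607.
Radicand: p̂(1−p̂)/n + z²/(4n²) = 0.000452934 + 0.000013238 = 0.000466172.
Half-width = 2.576·√0.000466172/1.018745 = 0.05460.
So the interval runs from 0.1515 to 0.2607.

(0.1515, 0.2607)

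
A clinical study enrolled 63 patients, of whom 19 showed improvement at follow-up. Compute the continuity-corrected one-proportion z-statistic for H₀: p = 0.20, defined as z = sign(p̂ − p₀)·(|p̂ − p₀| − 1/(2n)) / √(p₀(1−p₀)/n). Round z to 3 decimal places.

z = 1.858

With x = 19 successes in n = 63, p̂ = 0.30159. p̂ − p₀ = 0.101587.
Continuity correction 1/(2n) = 1/126 = 0.007937.
Corrected numerator: |0.101587| − 0.007937 = 0.093650.
Under H₀, SE = √(p₀(1−p₀)/n) = √(0.20·0.80/63) = √0.002539683 = 0.050395.
z = +0.093650/0.050395 = 1.858.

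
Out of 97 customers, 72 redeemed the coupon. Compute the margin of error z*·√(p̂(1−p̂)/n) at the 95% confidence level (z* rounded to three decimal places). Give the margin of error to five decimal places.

The sample proportion is 72/97 = 0.74227.
SE(p̂) = √(0.74227·0.25773/97) = 0.044410.
The 95% critical value is z* = 1.960.
So ME = 0.08704.

ME = 0.08704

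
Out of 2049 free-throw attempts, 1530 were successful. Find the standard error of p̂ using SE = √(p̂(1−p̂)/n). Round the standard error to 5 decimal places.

Sample proportion p̂ = 1530/2049 = 0.74671.
p̂(1−p̂) = 0.189134.
Dividing by n and taking the root: √0.000092306 = 0.00961.

SE = 0.00961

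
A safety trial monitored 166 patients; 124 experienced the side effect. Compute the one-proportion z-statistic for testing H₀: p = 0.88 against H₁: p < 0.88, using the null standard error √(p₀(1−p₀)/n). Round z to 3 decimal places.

z = -5.274

p̂ = 124/166 = 0.74699.
Under H₀, SE = √(p₀(1−p₀)/n) = √(0.88·0.12/166) = √0.000636145 = 0.025222.
Test statistic: z = -0.13301/0.025222 = -5.274.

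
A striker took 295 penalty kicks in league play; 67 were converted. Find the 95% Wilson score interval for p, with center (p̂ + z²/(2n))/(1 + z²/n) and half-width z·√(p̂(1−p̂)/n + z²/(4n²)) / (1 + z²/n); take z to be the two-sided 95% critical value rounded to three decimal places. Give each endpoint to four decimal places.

Here p̂ = 67/295 = 0.22712 and z = 1.960 (z² = 3.841600).
Denominator 1 + z²/n = 1 + 3.841600/295 = 1.013022.
Adjusted center: (0.22712 + z²/(2n))/1.013022 = 0.23063.
Radicand: p̂(1−p̂)/n + z²/(4n²) = 0.000595036 + 0.000011036 = 0.000606072.
Half-width = z·√(radicand)/denom = 1.960·0.024619/1.013022 = 0.04763.
So the interval runs from 0.1830 to 0.2783.

(0.1830, 0.2783)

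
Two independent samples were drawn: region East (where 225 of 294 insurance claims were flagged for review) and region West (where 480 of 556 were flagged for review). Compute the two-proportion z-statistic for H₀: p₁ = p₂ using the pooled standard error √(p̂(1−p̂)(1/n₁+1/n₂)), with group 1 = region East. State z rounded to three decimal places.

z = -3.613

Sample proportions: p̂₁ = 225/294 = 0.76531 and p̂₂ = 480/556 = 0.86331.
Pooling: p̂ = 705/850 = 0.82941.
SE = √[p̂(1−p̂)(1/n₁+1/n₂)] = √[0.82941·0.17059·(1/294+1/556)] ≈ 0.027124.
z = (p̂₁ − p̂₂)/SE = (0.76531 − 0.86331)/0.027124 = -0.09800/0.027124 = -3.613.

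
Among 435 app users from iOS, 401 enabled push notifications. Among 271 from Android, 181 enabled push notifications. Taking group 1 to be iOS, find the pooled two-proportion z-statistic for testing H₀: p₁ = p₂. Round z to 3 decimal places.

z = 8.624

p̂₁ = 401/435 = 0.92184, p̂₂ = 181/271 = 0.66790.
Pooled p̂ = (401+181)/(435+271) = 582/706 = 0.82436.
SE = √[p̂(1−p̂)(1/n₁+1/n₂)] = √[0.82436·0.17564·(1/435+1/271)] ≈ 0.029447.
z = (p̂₁ − p̂₂)/SE = (0.92184 − 0.66790)/0.029447 = 0.25394/0.029447 = 8.624.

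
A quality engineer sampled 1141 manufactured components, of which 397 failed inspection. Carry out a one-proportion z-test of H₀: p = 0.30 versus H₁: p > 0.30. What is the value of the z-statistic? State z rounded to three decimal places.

p̂ = 397/1141 = 0.34794.
SE₀ = √(0.30·0.70/1141) = 0.013566.
Test statistic: z = 0.04794/0.013566 = 3.534.

z = 3.534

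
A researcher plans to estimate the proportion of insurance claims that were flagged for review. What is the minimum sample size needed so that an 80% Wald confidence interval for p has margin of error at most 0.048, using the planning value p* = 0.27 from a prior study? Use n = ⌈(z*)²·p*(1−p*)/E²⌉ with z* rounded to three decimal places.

z* = 1.282 at the 80% level.
p*(1−p*) = 0.27·0.73 = 0.1971.
(z*)²·p*(1−p*)/E² = 1.643524·0.1971/0.002304 = 140.598.
Rounding up, n = 141.

n = 141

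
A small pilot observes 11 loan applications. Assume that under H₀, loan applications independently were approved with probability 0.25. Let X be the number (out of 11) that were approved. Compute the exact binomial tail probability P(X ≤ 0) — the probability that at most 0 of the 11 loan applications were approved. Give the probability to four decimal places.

P = 0.0422

X ~ Binomial(n=11, p=0.25).
P(X ≤ 0) = C(11,0)·0.25^0·0.75^11.
= 0.042235 = 0.0422.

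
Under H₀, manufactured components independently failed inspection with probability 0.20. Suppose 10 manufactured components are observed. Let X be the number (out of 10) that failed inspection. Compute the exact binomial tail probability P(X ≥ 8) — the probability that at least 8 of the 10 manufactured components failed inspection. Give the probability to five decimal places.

P = 0.00008

X is binomial with n = 10 and p = 0.20.
P(X ≥ 8) = C(10,8)·0.20^8·0.80^2 + C(10,9)·0.20^9·0.80^1 + C(10,10)·0.20^10·0.80^0.
= 0.000074 + 0.000004 + 0.000000 = 0.00008.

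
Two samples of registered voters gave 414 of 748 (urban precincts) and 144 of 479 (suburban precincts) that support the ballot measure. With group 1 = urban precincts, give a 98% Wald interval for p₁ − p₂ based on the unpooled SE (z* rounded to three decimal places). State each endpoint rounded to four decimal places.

(0.1883, 0.3174)

p̂₁ = 0.55348, p̂₂ = 0.30063, so the observed difference is 0.25285.
SE = √(0.000330402 + 0.000438936) = √0.000769338 = 0.027737.
The 98% critical value is z* = 2.326. Margin of error = 0.06452.
CI: 0.25285 ± 0.06452 = (0.1883, 0.3174).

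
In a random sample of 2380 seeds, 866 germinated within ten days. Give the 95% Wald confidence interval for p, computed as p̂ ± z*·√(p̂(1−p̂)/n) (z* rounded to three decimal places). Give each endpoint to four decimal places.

(0.3445, 0.3832)

p̂ = 866/2380 = 0.36387.
SE = √(p̂(1−p̂)/n) = √(0.231467/2380) = 0.009862.
The 95% critical value is z* = 1.960.
Margin = 1.960·0.009862 = 0.01933.
CI: 0.36387 ± 0.01933 = (0.3445, 0.3832).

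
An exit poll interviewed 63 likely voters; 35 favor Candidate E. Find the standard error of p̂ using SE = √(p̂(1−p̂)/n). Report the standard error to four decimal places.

SE = 0.0626

p̂ = 35/63 = 0.55556.
p̂(1−p̂) = 0.246913.
SE = √(0.246913/63) = 0.0626.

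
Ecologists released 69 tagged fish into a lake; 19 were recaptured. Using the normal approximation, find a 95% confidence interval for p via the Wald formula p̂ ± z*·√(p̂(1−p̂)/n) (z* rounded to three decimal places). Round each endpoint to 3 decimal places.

(0.170, 0.381)

With x = 19 successes in n = 69, p̂ = 0.27536.
Standard error of p̂: √(0.199538/69) = √0.002891854 = 0.053776.
The 95% critical value is z* = 1.960.
Margin = 1.960·0.053776 = 0.10540.
CI: 0.27536 ± 0.10540 = (0.170, 0.381).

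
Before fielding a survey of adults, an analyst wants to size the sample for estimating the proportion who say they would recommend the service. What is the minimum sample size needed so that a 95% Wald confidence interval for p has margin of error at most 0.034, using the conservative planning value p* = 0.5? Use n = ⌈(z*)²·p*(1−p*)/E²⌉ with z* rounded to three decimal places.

n = 831

z* = 1.960 at the 95% level.
p*(1−p*) = 0.2500.
(z*)²·p*(1−p*)/E² = 3.841600·0.2500/0.001156 = 830.796.
Rounding up, n = 831.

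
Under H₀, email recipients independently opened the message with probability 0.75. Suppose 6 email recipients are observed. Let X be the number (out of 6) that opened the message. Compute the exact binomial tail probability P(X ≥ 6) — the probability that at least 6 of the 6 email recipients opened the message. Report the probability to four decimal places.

P = 0.1780

X is binomial with n = 6 and p = 0.75.
P(X ≥ 6) = C(6,6)·0.75^6·0.25^0.
= 0.177979 = 0.1780.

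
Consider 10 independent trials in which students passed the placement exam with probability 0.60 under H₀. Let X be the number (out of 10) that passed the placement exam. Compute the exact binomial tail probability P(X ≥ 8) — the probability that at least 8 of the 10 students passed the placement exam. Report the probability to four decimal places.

X is binomial with n = 10 and p = 0.60.
P(X ≥ 8) = C(10,8)·0.60^8·0.40^2 + C(10,9)·0.60^9·0.40^1 + C(10,10)·0.60^10·0.40^0.
= 0.120932 + 0.040311 + 0.006047 = 0.1673.

P = 0.1673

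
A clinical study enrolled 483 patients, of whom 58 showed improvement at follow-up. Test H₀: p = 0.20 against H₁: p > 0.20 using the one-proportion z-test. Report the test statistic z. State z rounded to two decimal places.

The sample proportion is 58/483 = 0.12008.
Null standard error: √(0.20·0.80/483) = √0.000331263 = 0.018201.
z = (p̂ − p₀)/SE = (0.12008 − 0.20)/0.018201 = -4.39.

z = -4.39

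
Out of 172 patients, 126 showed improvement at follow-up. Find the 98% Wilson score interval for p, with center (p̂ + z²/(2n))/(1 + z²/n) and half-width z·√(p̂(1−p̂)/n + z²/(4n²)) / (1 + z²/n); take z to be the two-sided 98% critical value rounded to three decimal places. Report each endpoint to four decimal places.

Here p̂ = 126/172 = 0.73256 and z = 2.326 (z² = 5.410276).
1 + z²/n = 1.031455.
Center = (0.73256 + 0.015728)/1.031455 = 0.72547.
Radicand: p̂(1−p̂)/n + z²/(4n²) = 0.001139051 + 0.000045720 = 0.001184771.
Half-width = z·√(radicand)/denom = 2.326·0.034420/1.031455 = 0.07762.
So the interval runs from 0.6478 to 0.8031.

(0.6478, 0.8031)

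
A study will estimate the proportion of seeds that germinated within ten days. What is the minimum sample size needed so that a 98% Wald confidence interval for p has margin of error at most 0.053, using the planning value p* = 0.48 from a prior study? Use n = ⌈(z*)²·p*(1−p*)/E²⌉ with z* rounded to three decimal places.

z* = 2.326 at the 98% level.
p*(1−p*) = 0.48·0.52 = 0.2496.
(z*)²·p*(1−p*)/E² = 5.410276·0.2496/0.002809 = 480.742.
⌈480.742⌉ = 481.

n = 481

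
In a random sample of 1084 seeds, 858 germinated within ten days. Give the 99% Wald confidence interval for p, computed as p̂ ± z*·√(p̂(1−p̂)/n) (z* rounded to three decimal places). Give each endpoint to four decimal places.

With x = 858 successes in n = 1084, p̂ = 0.79151.
Standard error of p̂: √(0.165020/1084) = √0.000152233 = 0.012338.
The 99% critical value is z* = 2.576.
Margin of error: 2.576 × 0.012338 = 0.03178.
CI: 0.79151 ± 0.03178 = (0.7597, 0.8233).

(0.7597, 0.8233)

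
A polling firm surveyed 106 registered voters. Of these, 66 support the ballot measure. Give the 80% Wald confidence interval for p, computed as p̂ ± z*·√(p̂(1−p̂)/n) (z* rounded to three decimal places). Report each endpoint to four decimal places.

(0.5623, 0.6830)

p̂ = 66/106 = 0.62264.
SE(p̂) = √(0.62264·0.37736/106) = 0.047081.
For 80% confidence, z* = 1.282.
Margin of error: 1.282 × 0.047081 = 0.06036.
Interval: 0.62264 ± 0.06036 → (0.5623, 0.6830).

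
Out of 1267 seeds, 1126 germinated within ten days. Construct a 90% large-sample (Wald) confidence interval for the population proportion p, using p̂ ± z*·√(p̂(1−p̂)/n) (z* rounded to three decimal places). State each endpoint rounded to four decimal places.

The sample proportion is 1126/1267 = 0.88871.
Standard error of p̂: √(0.098902/1267) = √0.000078060 = 0.008835.
z* = 1.645 at the 90% level.
Margin of error: 1.645 × 0.008835 = 0.01453.
CI: 0.88871 ± 0.01453 = (0.8742, 0.9032).

(0.8742, 0.9032)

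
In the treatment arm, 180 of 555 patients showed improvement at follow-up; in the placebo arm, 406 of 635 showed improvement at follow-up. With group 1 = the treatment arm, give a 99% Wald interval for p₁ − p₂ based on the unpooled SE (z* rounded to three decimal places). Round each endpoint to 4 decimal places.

(-0.3860, -0.2441)

p̂₁ = 180/555 = 0.32432, p̂₂ = 406/635 = 0.63937; p̂₁ − p̂₂ = -0.31505.
Unpooled SE = √(p̂₁(1−p̂₁)/n₁ + p̂₂(1−p̂₂)/n₂) = √(0.000394843 + 0.000363112) = 0.027531.
z* = 2.576 at the 99% level. Margin = 2.576·0.027531 = 0.07092.
So the interval runs from -0.3860 to -0.2441.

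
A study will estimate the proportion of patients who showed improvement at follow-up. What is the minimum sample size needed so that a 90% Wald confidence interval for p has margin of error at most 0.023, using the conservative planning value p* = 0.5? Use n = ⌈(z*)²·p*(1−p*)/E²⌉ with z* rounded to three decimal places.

n = 1279

z* = 1.645 at the 90% level.
p*(1−p*) = 0.2500.
(z*)²·p*(1−p*)/E² = 2.706025·0.2500/0.000529 = 1278.840.
⌈1278.840⌉ = 1279.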